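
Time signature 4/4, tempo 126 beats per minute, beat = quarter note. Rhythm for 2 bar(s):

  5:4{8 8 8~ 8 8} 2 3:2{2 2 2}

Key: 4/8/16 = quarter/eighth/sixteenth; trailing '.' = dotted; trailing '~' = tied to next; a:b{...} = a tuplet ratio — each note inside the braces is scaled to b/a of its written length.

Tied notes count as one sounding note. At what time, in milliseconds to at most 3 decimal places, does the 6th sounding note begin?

1. 0.0ms @ 0 + 190.476ms (2/5)
2. 190.476ms @ 2/5 + 190.476ms (2/5)
3. 380.952ms @ 4/5 + 380.952ms (4/5)
4. 761.905ms @ 8/5 + 190.476ms (2/5)
5. 952.381ms @ 2 + 952.381ms (2)
6. 1904.762ms @ 4 + 634.921ms (4/3)
7. 2539.683ms @ 16/3 + 634.921ms (4/3)
8. 3174.603ms @ 20/3 + 634.921ms (4/3)

note 6 onset = 4b = 1904.762ms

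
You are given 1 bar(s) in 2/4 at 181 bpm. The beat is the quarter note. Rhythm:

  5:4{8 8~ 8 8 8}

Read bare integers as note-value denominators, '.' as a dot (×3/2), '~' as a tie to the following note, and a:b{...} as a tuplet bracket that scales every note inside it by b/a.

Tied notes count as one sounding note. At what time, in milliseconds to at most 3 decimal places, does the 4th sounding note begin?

1. 0.0ms @ 0 + 132.597ms (2/5)
2. 132.597ms @ 2/5 + 265.193ms (4/5)
3. 397.79ms @ 6/5 + 132.597ms (2/5)
4. 530.387ms @ 8/5 + 132.597ms (2/5)

note 4 onset = 8/5b = 530.387ms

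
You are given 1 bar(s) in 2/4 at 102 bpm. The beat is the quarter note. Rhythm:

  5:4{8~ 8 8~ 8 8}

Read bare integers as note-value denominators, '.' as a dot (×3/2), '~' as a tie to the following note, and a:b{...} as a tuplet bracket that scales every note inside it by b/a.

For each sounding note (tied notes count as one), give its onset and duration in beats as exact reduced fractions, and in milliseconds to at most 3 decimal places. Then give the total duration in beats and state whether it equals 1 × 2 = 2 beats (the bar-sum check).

1) 0.0ms=0b +470.588ms=4/5b
2) 470.588ms=4/5b +470.588ms=4/5b
3) 941.176ms=8/5b +235.294ms=2/5b
Σ=2b of 2 (102bpm 2/4) — PASS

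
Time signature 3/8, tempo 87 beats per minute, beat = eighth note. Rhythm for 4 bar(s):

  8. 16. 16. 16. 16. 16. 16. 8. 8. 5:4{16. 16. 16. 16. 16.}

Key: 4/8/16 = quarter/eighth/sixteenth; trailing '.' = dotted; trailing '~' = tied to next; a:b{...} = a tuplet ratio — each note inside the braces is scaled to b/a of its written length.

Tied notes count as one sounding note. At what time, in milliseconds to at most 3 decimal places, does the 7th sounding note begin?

1. 0.0ms @ 0 + 1034.483ms (3/2)
2. 1034.483ms @ 3/2 + 517.241ms (3/4)
3. 1551.724ms @ 9/4 + 517.241ms (3/4)
4. 2068.966ms @ 3 + 517.241ms (3/4)
5. 2586.207ms @ 15/4 + 517.241ms (3/4)
6. 3103.448ms @ 9/2 + 517.241ms (3/4)
7. 3620.69ms @ 21/4 + 517.241ms (3/4)
8. 4137.931ms @ 6 + 1034.483ms (3/2)
9. 5172.414ms @ 15/2 + 1034.483ms (3/2)
10. 6206.897ms @ 9 + 413.793ms (3/5)
11. 6620.69ms @ 48/5 + 413.793ms (3/5)
12. 7034.483ms @ 51/5 + 413.793ms (3/5)
13. 7448.276ms @ 54/5 + 413.793ms (3/5)
14. 7862.069ms @ 57/5 + 413.793ms (3/5)

note 7 onset = 21/4b = 3620.69ms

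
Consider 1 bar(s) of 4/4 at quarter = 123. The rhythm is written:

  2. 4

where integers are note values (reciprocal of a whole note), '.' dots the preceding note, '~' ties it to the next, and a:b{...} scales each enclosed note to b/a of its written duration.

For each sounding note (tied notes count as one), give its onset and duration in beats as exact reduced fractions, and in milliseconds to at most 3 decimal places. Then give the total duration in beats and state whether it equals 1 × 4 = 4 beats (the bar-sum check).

1) 0.0ms=0b +1463.415ms=3b
2) 1463.415ms=3b +487.805ms=1b
Σ=4b of 4 (123bpm 4/4) — PASS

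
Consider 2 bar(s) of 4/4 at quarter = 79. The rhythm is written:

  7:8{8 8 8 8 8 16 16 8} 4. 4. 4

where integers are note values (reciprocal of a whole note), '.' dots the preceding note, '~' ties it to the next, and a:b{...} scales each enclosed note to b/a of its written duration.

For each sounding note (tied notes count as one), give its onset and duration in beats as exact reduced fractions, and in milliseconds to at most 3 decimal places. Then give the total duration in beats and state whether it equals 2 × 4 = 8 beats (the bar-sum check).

1) 0.0ms=0b +433.996ms=4/7b
2) 433.996ms=4/7b +433.996ms=4/7b
3) 867.993ms=8/7b +433.996ms=4/7b
4) 1301.989ms=12/7b +433.996ms=4/7b
5) 1735.986ms=16/7b +433.996ms=4/7b
6) 2169.982ms=20/7b +216.998ms=2/7b
7) 2386.98ms=22/7b +216.998ms=2/7b
8) 2603.978ms=24/7b +433.996ms=4/7b
9) 3037.975ms=4b +1139.241ms=3/2b
10) 4177.215ms=11/2b +1139.241ms=3/2b
11) 5316.456ms=7b +759.494ms=1b
Σ=8b of 8 (79bpm 4/4) — PASS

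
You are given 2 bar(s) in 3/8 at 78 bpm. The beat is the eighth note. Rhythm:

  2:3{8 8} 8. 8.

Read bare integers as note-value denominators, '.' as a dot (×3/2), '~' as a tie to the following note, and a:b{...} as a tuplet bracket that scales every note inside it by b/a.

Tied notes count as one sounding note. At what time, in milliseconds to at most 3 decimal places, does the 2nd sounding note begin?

note 2 onset = 3/2b = 1153.846ms

1. 0.0ms @ 0 + 1153.846ms (3/2)
2. 1153.846ms @ 3/2 + 1153.846ms (3/2)
3. 2307.692ms @ 3 + 1153.846ms (3/2)
4. 3461.538ms @ 9/2 + 1153.846ms (3/2)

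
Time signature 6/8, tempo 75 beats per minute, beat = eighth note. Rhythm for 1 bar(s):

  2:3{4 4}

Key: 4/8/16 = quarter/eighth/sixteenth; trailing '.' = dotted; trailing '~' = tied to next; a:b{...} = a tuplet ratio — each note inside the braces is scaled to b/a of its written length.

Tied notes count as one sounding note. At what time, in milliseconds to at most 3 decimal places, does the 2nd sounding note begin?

note 2 onset = 3b = 2400.0ms

1. 0.0ms @ 0 + 2400.0ms (3)
2. 2400.0ms @ 3 + 2400.0ms (3)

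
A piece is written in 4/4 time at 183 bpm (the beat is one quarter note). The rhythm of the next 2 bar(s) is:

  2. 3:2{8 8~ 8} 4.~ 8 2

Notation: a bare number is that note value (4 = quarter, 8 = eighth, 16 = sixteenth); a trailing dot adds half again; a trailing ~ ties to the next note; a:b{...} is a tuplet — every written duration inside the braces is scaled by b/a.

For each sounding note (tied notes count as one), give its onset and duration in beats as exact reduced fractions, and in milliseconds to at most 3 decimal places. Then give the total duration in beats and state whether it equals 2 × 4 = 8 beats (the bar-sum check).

1) 0.0ms=0b +983.607ms=3b
2) 983.607ms=3b +109.29ms=1/3b
3) 1092.896ms=10/3b +218.579ms=2/3b
4) 1311.475ms=4b +655.738ms=2b
5) 1967.213ms=6b +655.738ms=2b
Σ=8b of 8 (183bpm 4/4) — PASS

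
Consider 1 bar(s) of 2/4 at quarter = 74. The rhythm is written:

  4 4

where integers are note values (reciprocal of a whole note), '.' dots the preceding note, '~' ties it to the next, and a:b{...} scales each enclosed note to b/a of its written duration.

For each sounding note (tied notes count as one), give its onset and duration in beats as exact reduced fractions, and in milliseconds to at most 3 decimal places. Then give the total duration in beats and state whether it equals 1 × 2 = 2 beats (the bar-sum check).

1) 0.0ms=0b +810.811ms=1b
2) 810.811ms=1b +810.811ms=1b
Σ=2b of 2 (74bpm 2/4) — PASS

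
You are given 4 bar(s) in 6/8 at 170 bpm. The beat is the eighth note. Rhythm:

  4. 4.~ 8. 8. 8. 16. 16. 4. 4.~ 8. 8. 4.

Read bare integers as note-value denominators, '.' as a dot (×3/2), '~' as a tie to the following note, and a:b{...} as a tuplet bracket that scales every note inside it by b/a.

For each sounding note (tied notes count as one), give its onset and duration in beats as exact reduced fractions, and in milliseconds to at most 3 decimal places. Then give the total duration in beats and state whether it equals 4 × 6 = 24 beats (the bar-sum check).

1) 0.0ms=0b +1058.824ms=3b
2) 1058.824ms=3b +1588.235ms=9/2b
3) 2647.059ms=15/2b +529.412ms=3/2b
4) 3176.471ms=9b +529.412ms=3/2b
5) 3705.882ms=21/2b +264.706ms=3/4b
6) 3970.588ms=45/4b +264.706ms=3/4b
7) 4235.294ms=12b +1058.824ms=3b
8) 5294.118ms=15b +1588.235ms=9/2b
9) 6882.353ms=39/2b +529.412ms=3/2b
10) 7411.765ms=21b +1058.824ms=3b
Σ=24b of 24 (170bpm 6/8) — PASS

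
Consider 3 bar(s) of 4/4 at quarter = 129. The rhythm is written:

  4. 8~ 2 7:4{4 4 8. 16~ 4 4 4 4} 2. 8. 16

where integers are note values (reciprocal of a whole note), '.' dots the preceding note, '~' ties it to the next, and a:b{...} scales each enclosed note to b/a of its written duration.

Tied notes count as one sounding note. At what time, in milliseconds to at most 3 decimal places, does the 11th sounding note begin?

note 11 onset = 11b = 5116.279ms

1. 0.0ms @ 0 + 697.674ms (3/2)
2. 697.674ms @ 3/2 + 1162.791ms (5/2)
3. 1860.465ms @ 4 + 265.781ms (4/7)
4. 2126.246ms @ 32/7 + 265.781ms (4/7)
5. 2392.027ms @ 36/7 + 199.336ms (3/7)
6. 2591.362ms @ 39/7 + 332.226ms (5/7)
7. 2923.588ms @ 44/7 + 265.781ms (4/7)
8. 3189.369ms @ 48/7 + 265.781ms (4/7)
9. 3455.15ms @ 52/7 + 265.781ms (4/7)
10. 3720.93ms @ 8 + 1395.349ms (3)
11. 5116.279ms @ 11 + 348.837ms (3/4)
12. 5465.116ms @ 47/4 + 116.279ms (1/4)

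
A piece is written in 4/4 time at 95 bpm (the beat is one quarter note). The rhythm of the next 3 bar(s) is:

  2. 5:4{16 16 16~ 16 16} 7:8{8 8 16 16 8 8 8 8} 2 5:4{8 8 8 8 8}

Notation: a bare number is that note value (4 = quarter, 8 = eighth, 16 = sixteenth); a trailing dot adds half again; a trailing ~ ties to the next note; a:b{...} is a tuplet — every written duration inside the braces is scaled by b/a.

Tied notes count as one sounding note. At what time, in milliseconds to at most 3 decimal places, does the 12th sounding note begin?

note 12 onset = 48/7b = 4330.827ms

1. 0.0ms @ 0 + 1894.737ms (3)
2. 1894.737ms @ 3 + 126.316ms (1/5)
3. 2021.053ms @ 16/5 + 126.316ms (1/5)
4. 2147.368ms @ 17/5 + 252.632ms (2/5)
5. 2400.0ms @ 19/5 + 126.316ms (1/5)
6. 2526.316ms @ 4 + 360.902ms (4/7)
7. 2887.218ms @ 32/7 + 360.902ms (4/7)
8. 3248.12ms @ 36/7 + 180.451ms (2/7)
9. 3428.571ms @ 38/7 + 180.451ms (2/7)
10. 3609.023ms @ 40/7 + 360.902ms (4/7)
11. 3969.925ms @ 44/7 + 360.902ms (4/7)
12. 4330.827ms @ 48/7 + 360.902ms (4/7)
13. 4691.729ms @ 52/7 + 360.902ms (4/7)
14. 5052.632ms @ 8 + 1263.158ms (2)
15. 6315.789ms @ 10 + 252.632ms (2/5)
16. 6568.421ms @ 52/5 + 252.632ms (2/5)
17. 6821.053ms @ 54/5 + 252.632ms (2/5)
18. 7073.684ms @ 56/5 + 252.632ms (2/5)
19. 7326.316ms @ 58/5 + 252.632ms (2/5)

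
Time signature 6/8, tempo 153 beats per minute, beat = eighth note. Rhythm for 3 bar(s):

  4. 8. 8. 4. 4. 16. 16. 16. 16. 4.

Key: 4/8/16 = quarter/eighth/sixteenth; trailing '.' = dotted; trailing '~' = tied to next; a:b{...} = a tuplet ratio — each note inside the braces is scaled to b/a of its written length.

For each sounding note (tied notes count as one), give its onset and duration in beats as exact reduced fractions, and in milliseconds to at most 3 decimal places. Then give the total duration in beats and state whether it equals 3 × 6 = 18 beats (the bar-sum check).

1) 0.0ms=0b +1176.471ms=3b
2) 1176.471ms=3b +588.235ms=3/2b
3) 1764.706ms=9/2b +588.235ms=3/2b
4) 2352.941ms=6b +1176.471ms=3b
5) 3529.412ms=9b +1176.471ms=3b
6) 4705.882ms=12b +294.118ms=3/4b
7) 5000.0ms=51/4b +294.118ms=3/4b
8) 5294.118ms=27/2b +294.118ms=3/4b
9) 5588.235ms=57/4b +294.118ms=3/4b
10) 5882.353ms=15b +1176.471ms=3b
Σ=18b of 18 (153bpm 6/8) — PASS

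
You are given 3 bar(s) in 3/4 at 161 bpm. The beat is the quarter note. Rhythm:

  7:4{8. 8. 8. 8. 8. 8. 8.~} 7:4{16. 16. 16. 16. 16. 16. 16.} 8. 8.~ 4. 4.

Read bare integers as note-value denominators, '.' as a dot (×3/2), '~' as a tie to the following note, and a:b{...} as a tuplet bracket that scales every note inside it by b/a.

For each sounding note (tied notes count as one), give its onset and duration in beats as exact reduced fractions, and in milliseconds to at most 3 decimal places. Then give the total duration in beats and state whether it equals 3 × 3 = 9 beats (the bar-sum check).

1) 0.0ms=0b +159.716ms=3/7b
2) 159.716ms=3/7b +159.716ms=3/7b
3) 319.432ms=6/7b +159.716ms=3/7b
4) 479.148ms=9/7b +159.716ms=3/7b
5) 638.864ms=12/7b +159.716ms=3/7b
6) 798.58ms=15/7b +159.716ms=3/7b
7) 958.296ms=18/7b +239.574ms=9/14b
8) 1197.87ms=45/14b +79.858ms=3/14b
9) 1277.728ms=24/7b +79.858ms=3/14b
10) 1357.587ms=51/14b +79.858ms=3/14b
11) 1437.445ms=27/7b +79.858ms=3/14b
12) 1517.303ms=57/14b +79.858ms=3/14b
13) 1597.161ms=30/7b +79.858ms=3/14b
14) 1677.019ms=9/2b +279.503ms=3/4b
15) 1956.522ms=21/4b +838.509ms=9/4b
16) 2795.031ms=15/2b +559.006ms=3/2b
Σ=9b of 9 (161bpm 3/4) — PASS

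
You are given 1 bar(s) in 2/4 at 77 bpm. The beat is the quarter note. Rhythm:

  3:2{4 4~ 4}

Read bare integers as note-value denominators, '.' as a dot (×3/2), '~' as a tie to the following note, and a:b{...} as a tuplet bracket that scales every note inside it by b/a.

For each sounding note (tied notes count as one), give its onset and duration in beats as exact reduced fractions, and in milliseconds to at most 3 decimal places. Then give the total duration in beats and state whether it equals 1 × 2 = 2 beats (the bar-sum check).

1) 0.0ms=0b +519.481ms=2/3b
2) 519.481ms=2/3b +1038.961ms=4/3b
Σ=2b of 2 (77bpm 2/4) — PASS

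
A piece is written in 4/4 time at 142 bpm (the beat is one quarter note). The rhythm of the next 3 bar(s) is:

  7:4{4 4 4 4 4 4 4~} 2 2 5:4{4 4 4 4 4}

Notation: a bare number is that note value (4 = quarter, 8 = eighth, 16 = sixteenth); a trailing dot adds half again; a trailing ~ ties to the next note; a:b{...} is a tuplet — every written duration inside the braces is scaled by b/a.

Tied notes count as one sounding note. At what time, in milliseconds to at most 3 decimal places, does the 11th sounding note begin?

note 11 onset = 48/5b = 4056.338ms

1. 0.0ms @ 0 + 241.449ms (4/7)
2. 241.449ms @ 4/7 + 241.449ms (4/7)
3. 482.897ms @ 8/7 + 241.449ms (4/7)
4. 724.346ms @ 12/7 + 241.449ms (4/7)
5. 965.795ms @ 16/7 + 241.449ms (4/7)
6. 1207.243ms @ 20/7 + 241.449ms (4/7)
7. 1448.692ms @ 24/7 + 1086.519ms (18/7)
8. 2535.211ms @ 6 + 845.07ms (2)
9. 3380.282ms @ 8 + 338.028ms (4/5)
10. 3718.31ms @ 44/5 + 338.028ms (4/5)
11. 4056.338ms @ 48/5 + 338.028ms (4/5)
12. 4394.366ms @ 52/5 + 338.028ms (4/5)
13. 4732.394ms @ 56/5 + 338.028ms (4/5)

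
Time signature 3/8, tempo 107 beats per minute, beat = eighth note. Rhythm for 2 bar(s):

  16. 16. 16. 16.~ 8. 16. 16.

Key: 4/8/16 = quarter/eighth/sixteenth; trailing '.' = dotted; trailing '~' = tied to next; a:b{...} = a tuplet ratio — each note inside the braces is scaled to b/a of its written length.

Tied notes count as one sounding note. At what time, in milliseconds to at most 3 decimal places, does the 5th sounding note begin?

note 5 onset = 9/2b = 2523.364ms

1. 0.0ms @ 0 + 420.561ms (3/4)
2. 420.561ms @ 3/4 + 420.561ms (3/4)
3. 841.121ms @ 3/2 + 420.561ms (3/4)
4. 1261.682ms @ 9/4 + 1261.682ms (9/4)
5. 2523.364ms @ 9/2 + 420.561ms (3/4)
6. 2943.925ms @ 21/4 + 420.561ms (3/4)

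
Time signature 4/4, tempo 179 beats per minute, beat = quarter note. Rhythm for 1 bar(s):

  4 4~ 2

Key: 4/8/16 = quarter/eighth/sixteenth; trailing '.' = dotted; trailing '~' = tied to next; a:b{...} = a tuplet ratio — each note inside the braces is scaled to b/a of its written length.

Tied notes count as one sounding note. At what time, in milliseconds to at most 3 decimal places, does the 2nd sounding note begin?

1. 0.0ms @ 0 + 335.196ms (1)
2. 335.196ms @ 1 + 1005.587ms (3)

note 2 onset = 1b = 335.196ms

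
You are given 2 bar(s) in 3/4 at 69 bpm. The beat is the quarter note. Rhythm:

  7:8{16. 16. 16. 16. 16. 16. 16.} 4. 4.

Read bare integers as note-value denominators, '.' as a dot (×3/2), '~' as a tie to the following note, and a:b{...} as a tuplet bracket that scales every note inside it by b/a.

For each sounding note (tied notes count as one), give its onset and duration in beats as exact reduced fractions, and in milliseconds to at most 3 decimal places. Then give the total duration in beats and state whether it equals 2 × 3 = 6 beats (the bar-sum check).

1) 0.0ms=0b +372.671ms=3/7b
2) 372.671ms=3/7b +372.671ms=3/7b
3) 745.342ms=6/7b +372.671ms=3/7b
4) 1118.012ms=9/7b +372.671ms=3/7b
5) 1490.683ms=12/7b +372.671ms=3/7b
6) 1863.354ms=15/7b +372.671ms=3/7b
7) 2236.025ms=18/7b +372.671ms=3/7b
8) 2608.696ms=3b +1304.348ms=3/2b
9) 3913.043ms=9/2b +1304.348ms=3/2b
Σ=6b of 6 (69bpm 3/4) — PASS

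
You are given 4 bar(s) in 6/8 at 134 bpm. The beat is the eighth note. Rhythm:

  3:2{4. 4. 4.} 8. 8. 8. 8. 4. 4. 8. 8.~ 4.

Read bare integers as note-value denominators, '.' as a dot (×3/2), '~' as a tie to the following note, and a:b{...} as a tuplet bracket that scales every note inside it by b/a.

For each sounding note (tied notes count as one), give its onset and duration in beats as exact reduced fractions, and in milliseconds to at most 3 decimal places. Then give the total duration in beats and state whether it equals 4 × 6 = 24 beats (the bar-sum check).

1) 0.0ms=0b +895.522ms=2b
2) 895.522ms=2b +895.522ms=2b
3) 1791.045ms=4b +895.522ms=2b
4) 2686.567ms=6b +671.642ms=3/2b
5) 3358.209ms=15/2b +671.642ms=3/2b
6) 4029.851ms=9b +671.642ms=3/2b
7) 4701.493ms=21/2b +671.642ms=3/2b
8) 5373.134ms=12b +1343.284ms=3b
9) 6716.418ms=15b +1343.284ms=3b
10) 8059.701ms=18b +671.642ms=3/2b
11) 8731.343ms=39/2b +2014.925ms=9/2b
Σ=24b of 24 (134bpm 6/8) — PASS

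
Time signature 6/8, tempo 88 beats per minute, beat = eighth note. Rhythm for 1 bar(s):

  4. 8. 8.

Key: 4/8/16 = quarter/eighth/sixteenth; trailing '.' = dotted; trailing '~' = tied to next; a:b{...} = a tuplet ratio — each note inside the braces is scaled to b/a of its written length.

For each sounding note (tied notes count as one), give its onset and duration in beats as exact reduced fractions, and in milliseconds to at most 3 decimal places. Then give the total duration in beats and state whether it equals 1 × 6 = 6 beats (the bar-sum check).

1) 0.0ms=0b +2045.455ms=3b
2) 2045.455ms=3b +1022.727ms=3/2b
3) 3068.182ms=9/2b +1022.727ms=3/2b
Σ=6b of 6 (88bpm 6/8) — PASS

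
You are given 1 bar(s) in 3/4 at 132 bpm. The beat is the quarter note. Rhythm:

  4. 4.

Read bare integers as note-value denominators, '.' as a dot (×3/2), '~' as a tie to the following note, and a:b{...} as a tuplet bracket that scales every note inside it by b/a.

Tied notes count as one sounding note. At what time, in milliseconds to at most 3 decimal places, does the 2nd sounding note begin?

note 2 onset = 3/2b = 681.818ms

1. 0.0ms @ 0 + 681.818ms (3/2)
2. 681.818ms @ 3/2 + 681.818ms (3/2)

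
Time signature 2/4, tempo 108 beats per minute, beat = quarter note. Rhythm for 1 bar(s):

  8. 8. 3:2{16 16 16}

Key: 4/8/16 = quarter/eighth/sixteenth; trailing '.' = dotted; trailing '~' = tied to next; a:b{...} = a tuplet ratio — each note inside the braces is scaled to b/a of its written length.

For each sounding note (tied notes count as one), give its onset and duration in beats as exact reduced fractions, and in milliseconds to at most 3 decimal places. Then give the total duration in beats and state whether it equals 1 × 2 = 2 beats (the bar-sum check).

1) 0.0ms=0b +416.667ms=3/4b
2) 416.667ms=3/4b +416.667ms=3/4b
3) 833.333ms=3/2b +92.593ms=1/6b
4) 925.926ms=5/3b +92.593ms=1/6b
5) 1018.519ms=11/6b +92.593ms=1/6b
Σ=2b of 2 (108bpm 2/4) — PASS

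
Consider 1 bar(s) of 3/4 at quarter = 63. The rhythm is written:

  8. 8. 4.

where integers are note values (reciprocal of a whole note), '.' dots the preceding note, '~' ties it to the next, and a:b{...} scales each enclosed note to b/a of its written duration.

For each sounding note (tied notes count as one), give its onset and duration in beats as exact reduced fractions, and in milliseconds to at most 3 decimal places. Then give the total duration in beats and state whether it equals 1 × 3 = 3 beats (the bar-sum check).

1) 0.0ms=0b +714.286ms=3/4b
2) 714.286ms=3/4b +714.286ms=3/4b
3) 1428.571ms=3/2b +1428.571ms=3/2b
Σ=3b of 3 (63bpm 3/4) — PASS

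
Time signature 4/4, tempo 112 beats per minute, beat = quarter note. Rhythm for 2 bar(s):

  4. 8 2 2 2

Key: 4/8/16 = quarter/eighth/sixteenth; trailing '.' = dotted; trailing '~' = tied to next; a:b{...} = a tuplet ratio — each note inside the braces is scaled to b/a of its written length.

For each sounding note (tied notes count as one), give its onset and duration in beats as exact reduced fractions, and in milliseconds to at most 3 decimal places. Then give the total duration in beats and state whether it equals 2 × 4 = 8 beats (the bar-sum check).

1) 0.0ms=0b +803.571ms=3/2b
2) 803.571ms=3/2b +267.857ms=1/2b
3) 1071.429ms=2b +1071.429ms=2b
4) 2142.857ms=4b +1071.429ms=2b
5) 3214.286ms=6b +1071.429ms=2b
Σ=8b of 8 (112bpm 4/4) — PASS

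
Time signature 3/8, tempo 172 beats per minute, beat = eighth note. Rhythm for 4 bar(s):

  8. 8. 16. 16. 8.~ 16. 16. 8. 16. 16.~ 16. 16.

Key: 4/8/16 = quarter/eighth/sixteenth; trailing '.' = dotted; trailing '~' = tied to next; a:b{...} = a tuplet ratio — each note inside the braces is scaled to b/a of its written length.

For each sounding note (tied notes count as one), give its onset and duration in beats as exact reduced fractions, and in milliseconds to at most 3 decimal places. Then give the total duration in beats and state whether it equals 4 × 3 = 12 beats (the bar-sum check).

1) 0.0ms=0b +523.256ms=3/2b
2) 523.256ms=3/2b +523.256ms=3/2b
3) 1046.512ms=3b +261.628ms=3/4b
4) 1308.14ms=15/4b +261.628ms=3/4b
5) 1569.767ms=9/2b +784.884ms=9/4b
6) 2354.651ms=27/4b +261.628ms=3/4b
7) 2616.279ms=15/2b +523.256ms=3/2b
8) 3139.535ms=9b +261.628ms=3/4b
9) 3401.163ms=39/4b +523.256ms=3/2b
10) 3924.419ms=45/4b +261.628ms=3/4b
Σ=12b of 12 (172bpm 3/8) — PASS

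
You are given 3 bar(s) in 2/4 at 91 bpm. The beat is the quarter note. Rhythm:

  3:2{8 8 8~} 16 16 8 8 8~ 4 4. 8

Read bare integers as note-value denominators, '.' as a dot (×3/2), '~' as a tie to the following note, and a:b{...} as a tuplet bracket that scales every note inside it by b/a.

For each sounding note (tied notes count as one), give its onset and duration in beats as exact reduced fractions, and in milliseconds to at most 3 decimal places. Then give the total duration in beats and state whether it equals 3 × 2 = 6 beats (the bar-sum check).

1) 0.0ms=0b +219.78ms=1/3b
2) 219.78ms=1/3b +219.78ms=1/3b
3) 439.56ms=2/3b +384.615ms=7/12b
4) 824.176ms=5/4b +164.835ms=1/4b
5) 989.011ms=3/2b +329.67ms=1/2b
6) 1318.681ms=2b +329.67ms=1/2b
7) 1648.352ms=5/2b +989.011ms=3/2b
8) 2637.363ms=4b +989.011ms=3/2b
9) 3626.374ms=11/2b +329.67ms=1/2b
Σ=6b of 6 (91bpm 2/4) — PASS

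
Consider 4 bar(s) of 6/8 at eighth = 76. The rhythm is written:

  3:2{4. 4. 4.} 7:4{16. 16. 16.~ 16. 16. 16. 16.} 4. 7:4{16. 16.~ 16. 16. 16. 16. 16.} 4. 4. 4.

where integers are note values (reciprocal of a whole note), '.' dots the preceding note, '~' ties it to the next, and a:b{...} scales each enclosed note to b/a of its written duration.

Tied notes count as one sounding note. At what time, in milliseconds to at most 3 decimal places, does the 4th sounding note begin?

note 4 onset = 6b = 4736.842ms

1. 0.0ms @ 0 + 1578.947ms (2)
2. 1578.947ms @ 2 + 1578.947ms (2)
3. 3157.895ms @ 4 + 1578.947ms (2)
4. 4736.842ms @ 6 + 338.346ms (3/7)
5. 5075.188ms @ 45/7 + 338.346ms (3/7)
6. 5413.534ms @ 48/7 + 676.692ms (6/7)
7. 6090.226ms @ 54/7 + 338.346ms (3/7)
8. 6428.571ms @ 57/7 + 338.346ms (3/7)
9. 6766.917ms @ 60/7 + 338.346ms (3/7)
10. 7105.263ms @ 9 + 2368.421ms (3)
11. 9473.684ms @ 12 + 338.346ms (3/7)
12. 9812.03ms @ 87/7 + 676.692ms (6/7)
13. 10488.722ms @ 93/7 + 338.346ms (3/7)
14. 10827.068ms @ 96/7 + 338.346ms (3/7)
15. 11165.414ms @ 99/7 + 338.346ms (3/7)
16. 11503.759ms @ 102/7 + 338.346ms (3/7)
17. 11842.105ms @ 15 + 2368.421ms (3)
18. 14210.526ms @ 18 + 2368.421ms (3)
19. 16578.947ms @ 21 + 2368.421ms (3)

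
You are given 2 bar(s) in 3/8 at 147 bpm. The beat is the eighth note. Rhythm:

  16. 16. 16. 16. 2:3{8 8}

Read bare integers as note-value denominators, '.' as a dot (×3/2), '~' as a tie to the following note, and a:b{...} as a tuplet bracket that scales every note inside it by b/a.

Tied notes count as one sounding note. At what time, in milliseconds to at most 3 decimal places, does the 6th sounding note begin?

1. 0.0ms @ 0 + 306.122ms (3/4)
2. 306.122ms @ 3/4 + 306.122ms (3/4)
3. 612.245ms @ 3/2 + 306.122ms (3/4)
4. 918.367ms @ 9/4 + 306.122ms (3/4)
5. 1224.49ms @ 3 + 612.245ms (3/2)
6. 1836.735ms @ 9/2 + 612.245ms (3/2)

note 6 onset = 9/2b = 1836.735ms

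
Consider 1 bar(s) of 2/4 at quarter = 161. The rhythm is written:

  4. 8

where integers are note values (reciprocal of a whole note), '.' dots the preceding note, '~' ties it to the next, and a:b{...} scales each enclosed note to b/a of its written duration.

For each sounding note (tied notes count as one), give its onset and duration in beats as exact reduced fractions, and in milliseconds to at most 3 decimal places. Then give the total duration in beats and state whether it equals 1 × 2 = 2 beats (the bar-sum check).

1) 0.0ms=0b +559.006ms=3/2b
2) 559.006ms=3/2b +186.335ms=1/2b
Σ=2b of 2 (161bpm 2/4) — PASS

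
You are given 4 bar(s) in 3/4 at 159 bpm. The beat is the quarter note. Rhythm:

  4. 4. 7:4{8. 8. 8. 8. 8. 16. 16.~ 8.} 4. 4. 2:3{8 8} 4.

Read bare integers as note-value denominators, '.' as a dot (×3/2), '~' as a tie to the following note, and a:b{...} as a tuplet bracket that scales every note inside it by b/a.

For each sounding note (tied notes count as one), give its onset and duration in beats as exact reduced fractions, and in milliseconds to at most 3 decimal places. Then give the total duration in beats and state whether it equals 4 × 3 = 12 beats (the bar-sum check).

1) 0.0ms=0b +566.038ms=3/2b
2) 566.038ms=3/2b +566.038ms=3/2b
3) 1132.075ms=3b +161.725ms=3/7b
4) 1293.801ms=24/7b +161.725ms=3/7b
5) 1455.526ms=27/7b +161.725ms=3/7b
6) 1617.251ms=30/7b +161.725ms=3/7b
7) 1778.976ms=33/7b +161.725ms=3/7b
8) 1940.701ms=36/7b +80.863ms=3/14b
9) 2021.563ms=75/14b +242.588ms=9/14b
10) 2264.151ms=6b +566.038ms=3/2b
11) 2830.189ms=15/2b +566.038ms=3/2b
12) 3396.226ms=9b +283.019ms=3/4b
13) 3679.245ms=39/4b +283.019ms=3/4b
14) 3962.264ms=21/2b +566.038ms=3/2b
Σ=12b of 12 (159bpm 3/4) — PASS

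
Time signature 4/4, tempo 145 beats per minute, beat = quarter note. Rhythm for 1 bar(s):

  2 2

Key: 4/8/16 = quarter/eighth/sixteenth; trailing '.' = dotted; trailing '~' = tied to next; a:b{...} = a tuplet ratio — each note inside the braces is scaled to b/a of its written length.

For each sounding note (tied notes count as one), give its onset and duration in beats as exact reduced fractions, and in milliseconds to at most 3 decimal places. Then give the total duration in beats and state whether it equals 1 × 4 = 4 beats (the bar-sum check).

1) 0.0ms=0b +827.586ms=2b
2) 827.586ms=2b +827.586ms=2b
Σ=4b of 4 (145bpm 4/4) — PASS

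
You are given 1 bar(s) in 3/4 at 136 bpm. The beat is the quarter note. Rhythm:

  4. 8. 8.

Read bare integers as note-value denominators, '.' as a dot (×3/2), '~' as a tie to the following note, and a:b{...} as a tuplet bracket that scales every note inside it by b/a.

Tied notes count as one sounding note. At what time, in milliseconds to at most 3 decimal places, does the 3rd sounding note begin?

1. 0.0ms @ 0 + 661.765ms (3/2)
2. 661.765ms @ 3/2 + 330.882ms (3/4)
3. 992.647ms @ 9/4 + 330.882ms (3/4)

note 3 onset = 9/4b = 992.647ms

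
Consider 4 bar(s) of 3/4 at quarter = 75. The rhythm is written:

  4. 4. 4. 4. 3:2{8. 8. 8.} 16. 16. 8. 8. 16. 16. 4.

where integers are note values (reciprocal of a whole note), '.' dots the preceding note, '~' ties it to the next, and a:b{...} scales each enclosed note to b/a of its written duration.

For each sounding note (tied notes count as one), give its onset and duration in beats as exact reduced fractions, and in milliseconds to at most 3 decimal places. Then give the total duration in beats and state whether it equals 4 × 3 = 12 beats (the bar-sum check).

1) 0.0ms=0b +1200.0ms=3/2b
2) 1200.0ms=3/2b +1200.0ms=3/2b
3) 2400.0ms=3b +1200.0ms=3/2b
4) 3600.0ms=9/2b +1200.0ms=3/2b
5) 4800.0ms=6b +400.0ms=1/2b
6) 5200.0ms=13/2b +400.0ms=1/2b
7) 5600.0ms=7b +400.0ms=1/2b
8) 6000.0ms=15/2b +300.0ms=3/8b
9) 6300.0ms=63/8b +300.0ms=3/8b
10) 6600.0ms=33/4b +600.0ms=3/4b
11) 7200.0ms=9b +600.0ms=3/4b
12) 7800.0ms=39/4b +300.0ms=3/8b
13) 8100.0ms=81/8b +300.0ms=3/8b
14) 8400.0ms=21/2b +1200.0ms=3/2b
Σ=12b of 12 (75bpm 3/4) — PASS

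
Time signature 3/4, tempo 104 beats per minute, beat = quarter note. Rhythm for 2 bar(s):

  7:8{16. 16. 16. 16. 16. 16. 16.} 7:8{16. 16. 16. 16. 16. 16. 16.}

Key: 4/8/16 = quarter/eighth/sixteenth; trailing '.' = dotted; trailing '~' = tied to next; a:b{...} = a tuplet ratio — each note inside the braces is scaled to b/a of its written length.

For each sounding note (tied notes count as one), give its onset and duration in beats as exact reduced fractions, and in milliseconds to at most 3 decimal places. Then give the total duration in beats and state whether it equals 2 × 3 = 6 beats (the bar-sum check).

1) 0.0ms=0b +247.253ms=3/7b
2) 247.253ms=3/7b +247.253ms=3/7b
3) 494.505ms=6/7b +247.253ms=3/7b
4) 741.758ms=9/7b +247.253ms=3/7b
5) 989.011ms=12/7b +247.253ms=3/7b
6) 1236.264ms=15/7b +247.253ms=3/7b
7) 1483.516ms=18/7b +247.253ms=3/7b
8) 1730.769ms=3b +247.253ms=3/7b
9) 1978.022ms=24/7b +247.253ms=3/7b
10) 2225.275ms=27/7b +247.253ms=3/7b
11) 2472.527ms=30/7b +247.253ms=3/7b
12) 2719.78ms=33/7b +247.253ms=3/7b
13) 2967.033ms=36/7b +247.253ms=3/7b
14) 3214.286ms=39/7b +247.253ms=3/7b
Σ=6b of 6 (104bpm 3/4) — PASS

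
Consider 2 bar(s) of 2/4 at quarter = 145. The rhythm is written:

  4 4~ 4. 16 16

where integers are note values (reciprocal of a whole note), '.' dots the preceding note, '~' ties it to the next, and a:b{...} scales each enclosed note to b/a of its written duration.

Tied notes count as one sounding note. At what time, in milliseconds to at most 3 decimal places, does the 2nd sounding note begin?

1. 0.0ms @ 0 + 413.793ms (1)
2. 413.793ms @ 1 + 1034.483ms (5/2)
3. 1448.276ms @ 7/2 + 103.448ms (1/4)
4. 1551.724ms @ 15/4 + 103.448ms (1/4)

note 2 onset = 1b = 413.793ms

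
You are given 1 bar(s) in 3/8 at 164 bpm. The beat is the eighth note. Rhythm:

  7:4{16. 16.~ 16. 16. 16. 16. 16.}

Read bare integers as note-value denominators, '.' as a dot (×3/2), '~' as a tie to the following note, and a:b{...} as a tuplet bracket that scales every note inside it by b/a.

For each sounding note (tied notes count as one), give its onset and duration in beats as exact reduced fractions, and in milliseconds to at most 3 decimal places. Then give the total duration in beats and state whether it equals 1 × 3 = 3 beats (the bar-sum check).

1) 0.0ms=0b +156.794ms=3/7b
2) 156.794ms=3/7b +313.589ms=6/7b
3) 470.383ms=9/7b +156.794ms=3/7b
4) 627.178ms=12/7b +156.794ms=3/7b
5) 783.972ms=15/7b +156.794ms=3/7b
6) 940.767ms=18/7b +156.794ms=3/7b
Σ=3b of 3 (164bpm 3/8) — PASS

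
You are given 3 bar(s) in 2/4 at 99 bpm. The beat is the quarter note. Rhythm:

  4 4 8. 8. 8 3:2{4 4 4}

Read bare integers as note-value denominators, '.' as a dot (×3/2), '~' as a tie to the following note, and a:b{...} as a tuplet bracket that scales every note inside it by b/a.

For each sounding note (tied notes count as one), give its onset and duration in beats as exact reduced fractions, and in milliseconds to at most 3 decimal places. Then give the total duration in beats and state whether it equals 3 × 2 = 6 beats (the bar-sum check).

1) 0.0ms=0b +606.061ms=1b
2) 606.061ms=1b +606.061ms=1b
3) 1212.121ms=2b +454.545ms=3/4b
4) 1666.667ms=11/4b +454.545ms=3/4b
5) 2121.212ms=7/2b +303.03ms=1/2b
6) 2424.242ms=4b +404.04ms=2/3b
7) 2828.283ms=14/3b +404.04ms=2/3b
8) 3232.323ms=16/3b +404.04ms=2/3b
Σ=6b of 6 (99bpm 2/4) — PASS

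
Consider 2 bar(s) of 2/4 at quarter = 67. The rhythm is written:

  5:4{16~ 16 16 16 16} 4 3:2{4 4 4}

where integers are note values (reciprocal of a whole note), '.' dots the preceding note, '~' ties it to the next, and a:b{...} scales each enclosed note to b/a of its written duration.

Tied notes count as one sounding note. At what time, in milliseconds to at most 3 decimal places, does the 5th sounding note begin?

1. 0.0ms @ 0 + 358.209ms (2/5)
2. 358.209ms @ 2/5 + 179.104ms (1/5)
3. 537.313ms @ 3/5 + 179.104ms (1/5)
4. 716.418ms @ 4/5 + 179.104ms (1/5)
5. 895.522ms @ 1 + 895.522ms (1)
6. 1791.045ms @ 2 + 597.015ms (2/3)
7. 2388.06ms @ 8/3 + 597.015ms (2/3)
8. 2985.075ms @ 10/3 + 597.015ms (2/3)

note 5 onset = 1b = 895.522ms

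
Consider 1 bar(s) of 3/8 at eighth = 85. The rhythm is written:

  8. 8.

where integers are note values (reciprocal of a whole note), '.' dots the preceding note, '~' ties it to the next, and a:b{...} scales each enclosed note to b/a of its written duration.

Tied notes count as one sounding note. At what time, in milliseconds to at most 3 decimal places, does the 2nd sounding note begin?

1. 0.0ms @ 0 + 1058.824ms (3/2)
2. 1058.824ms @ 3/2 + 1058.824ms (3/2)

note 2 onset = 3/2b = 1058.824ms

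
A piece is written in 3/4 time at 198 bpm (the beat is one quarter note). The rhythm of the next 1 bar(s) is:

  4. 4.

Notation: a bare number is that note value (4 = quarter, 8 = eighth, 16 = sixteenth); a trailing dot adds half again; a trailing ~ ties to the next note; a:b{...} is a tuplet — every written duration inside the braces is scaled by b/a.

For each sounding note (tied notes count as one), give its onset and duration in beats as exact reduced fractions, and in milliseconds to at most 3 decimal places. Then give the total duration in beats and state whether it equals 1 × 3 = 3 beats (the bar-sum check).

1) 0.0ms=0b +454.545ms=3/2b
2) 454.545ms=3/2b +454.545ms=3/2b
Σ=3b of 3 (198bpm 3/4) — PASS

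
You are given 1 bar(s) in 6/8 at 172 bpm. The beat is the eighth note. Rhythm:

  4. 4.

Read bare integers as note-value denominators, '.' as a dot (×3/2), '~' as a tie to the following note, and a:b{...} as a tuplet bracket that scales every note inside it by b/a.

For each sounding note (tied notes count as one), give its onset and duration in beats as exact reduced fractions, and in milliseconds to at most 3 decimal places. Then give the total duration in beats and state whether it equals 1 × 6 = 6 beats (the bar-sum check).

1) 0.0ms=0b +1046.512ms=3b
2) 1046.512ms=3b +1046.512ms=3b
Σ=6b of 6 (172bpm 6/8) — PASS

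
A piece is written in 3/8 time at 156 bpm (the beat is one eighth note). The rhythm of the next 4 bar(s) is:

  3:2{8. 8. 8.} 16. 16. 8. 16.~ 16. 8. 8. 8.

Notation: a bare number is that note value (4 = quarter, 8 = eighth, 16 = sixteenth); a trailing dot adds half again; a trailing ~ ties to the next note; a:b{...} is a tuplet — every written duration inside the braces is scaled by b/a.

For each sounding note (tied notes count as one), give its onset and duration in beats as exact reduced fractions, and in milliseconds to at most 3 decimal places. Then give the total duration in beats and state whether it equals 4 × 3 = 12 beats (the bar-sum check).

1) 0.0ms=0b +384.615ms=1b
2) 384.615ms=1b +384.615ms=1b
3) 769.231ms=2b +384.615ms=1b
4) 1153.846ms=3b +288.462ms=3/4b
5) 1442.308ms=15/4b +288.462ms=3/4b
6) 1730.769ms=9/2b +576.923ms=3/2b
7) 2307.692ms=6b +576.923ms=3/2b
8) 2884.615ms=15/2b +576.923ms=3/2b
9) 3461.538ms=9b +576.923ms=3/2b
10) 4038.462ms=21/2b +576.923ms=3/2b
Σ=12b of 12 (156bpm 3/8) — PASS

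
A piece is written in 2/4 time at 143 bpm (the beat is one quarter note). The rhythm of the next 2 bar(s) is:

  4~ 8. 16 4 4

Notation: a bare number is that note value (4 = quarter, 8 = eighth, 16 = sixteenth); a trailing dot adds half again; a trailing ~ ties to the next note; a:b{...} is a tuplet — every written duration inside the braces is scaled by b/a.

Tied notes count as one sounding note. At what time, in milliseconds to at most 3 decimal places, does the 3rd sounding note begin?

1. 0.0ms @ 0 + 734.266ms (7/4)
2. 734.266ms @ 7/4 + 104.895ms (1/4)
3. 839.161ms @ 2 + 419.58ms (1)
4. 1258.741ms @ 3 + 419.58ms (1)

note 3 onset = 2b = 839.161ms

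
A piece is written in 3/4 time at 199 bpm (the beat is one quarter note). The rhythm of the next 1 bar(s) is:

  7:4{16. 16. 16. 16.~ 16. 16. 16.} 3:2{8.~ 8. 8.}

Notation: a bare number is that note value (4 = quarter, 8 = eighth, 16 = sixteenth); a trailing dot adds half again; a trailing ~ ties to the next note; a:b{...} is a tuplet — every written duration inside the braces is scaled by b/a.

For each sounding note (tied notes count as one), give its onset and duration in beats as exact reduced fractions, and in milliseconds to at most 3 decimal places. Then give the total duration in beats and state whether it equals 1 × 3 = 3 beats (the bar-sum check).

1) 0.0ms=0b +64.609ms=3/14b
2) 64.609ms=3/14b +64.609ms=3/14b
3) 129.218ms=3/7b +64.609ms=3/14b
4) 193.826ms=9/14b +129.218ms=3/7b
5) 323.044ms=15/14b +64.609ms=3/14b
6) 387.653ms=9/7b +64.609ms=3/14b
7) 452.261ms=3/2b +301.508ms=1b
8) 753.769ms=5/2b +150.754ms=1/2b
Σ=3b of 3 (199bpm 3/4) — PASS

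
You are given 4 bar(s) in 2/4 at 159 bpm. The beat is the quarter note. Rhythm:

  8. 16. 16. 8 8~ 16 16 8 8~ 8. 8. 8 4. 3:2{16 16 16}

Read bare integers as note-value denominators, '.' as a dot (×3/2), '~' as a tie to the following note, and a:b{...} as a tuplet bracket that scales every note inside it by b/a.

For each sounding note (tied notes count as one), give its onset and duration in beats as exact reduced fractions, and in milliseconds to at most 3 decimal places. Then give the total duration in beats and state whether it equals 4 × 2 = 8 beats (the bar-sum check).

1) 0.0ms=0b +283.019ms=3/4b
2) 283.019ms=3/4b +141.509ms=3/8b
3) 424.528ms=9/8b +141.509ms=3/8b
4) 566.038ms=3/2b +188.679ms=1/2b
5) 754.717ms=2b +283.019ms=3/4b
6) 1037.736ms=11/4b +94.34ms=1/4b
7) 1132.075ms=3b +188.679ms=1/2b
8) 1320.755ms=7/2b +471.698ms=5/4b
9) 1792.453ms=19/4b +283.019ms=3/4b
10) 2075.472ms=11/2b +188.679ms=1/2b
11) 2264.151ms=6b +566.038ms=3/2b
12) 2830.189ms=15/2b +62.893ms=1/6b
13) 2893.082ms=23/3b +62.893ms=1/6b
14) 2955.975ms=47/6b +62.893ms=1/6b
Σ=8b of 8 (159bpm 2/4) — PASS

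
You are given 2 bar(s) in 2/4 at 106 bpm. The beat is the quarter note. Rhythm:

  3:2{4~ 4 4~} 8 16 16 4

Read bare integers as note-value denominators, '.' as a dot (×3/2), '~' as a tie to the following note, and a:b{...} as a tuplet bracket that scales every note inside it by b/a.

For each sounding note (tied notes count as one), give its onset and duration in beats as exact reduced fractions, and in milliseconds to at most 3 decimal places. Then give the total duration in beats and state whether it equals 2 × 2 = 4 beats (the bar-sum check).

1) 0.0ms=0b +754.717ms=4/3b
2) 754.717ms=4/3b +660.377ms=7/6b
3) 1415.094ms=5/2b +141.509ms=1/4b
4) 1556.604ms=11/4b +141.509ms=1/4b
5) 1698.113ms=3b +566.038ms=1b
Σ=4b of 4 (106bpm 2/4) — PASS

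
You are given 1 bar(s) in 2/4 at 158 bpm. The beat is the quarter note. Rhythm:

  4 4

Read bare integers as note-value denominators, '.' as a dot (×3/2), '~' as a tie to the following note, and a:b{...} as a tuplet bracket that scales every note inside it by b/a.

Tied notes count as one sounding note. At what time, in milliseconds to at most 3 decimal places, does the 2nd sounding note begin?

1. 0.0ms @ 0 + 379.747ms (1)
2. 379.747ms @ 1 + 379.747ms (1)

note 2 onset = 1b = 379.747ms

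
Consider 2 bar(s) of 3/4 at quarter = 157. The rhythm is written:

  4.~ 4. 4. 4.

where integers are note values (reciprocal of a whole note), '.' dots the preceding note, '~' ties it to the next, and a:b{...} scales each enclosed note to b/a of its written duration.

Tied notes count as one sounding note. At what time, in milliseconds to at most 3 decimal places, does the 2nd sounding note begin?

note 2 onset = 3b = 1146.497ms

1. 0.0ms @ 0 + 1146.497ms (3)
2. 1146.497ms @ 3 + 573.248ms (3/2)
3. 1719.745ms @ 9/2 + 573.248ms (3/2)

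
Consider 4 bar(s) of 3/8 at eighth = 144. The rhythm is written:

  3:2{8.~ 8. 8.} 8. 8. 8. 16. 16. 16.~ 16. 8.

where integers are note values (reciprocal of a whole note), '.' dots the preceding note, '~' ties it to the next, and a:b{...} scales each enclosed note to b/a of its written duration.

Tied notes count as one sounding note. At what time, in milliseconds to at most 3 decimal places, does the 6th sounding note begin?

note 6 onset = 15/2b = 3125.0ms

1. 0.0ms @ 0 + 833.333ms (2)
2. 833.333ms @ 2 + 416.667ms (1)
3. 1250.0ms @ 3 + 625.0ms (3/2)
4. 1875.0ms @ 9/2 + 625.0ms (3/2)
5. 2500.0ms @ 6 + 625.0ms (3/2)
6. 3125.0ms @ 15/2 + 312.5ms (3/4)
7. 3437.5ms @ 33/4 + 312.5ms (3/4)
8. 3750.0ms @ 9 + 625.0ms (3/2)
9. 4375.0ms @ 21/2 + 625.0ms (3/2)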